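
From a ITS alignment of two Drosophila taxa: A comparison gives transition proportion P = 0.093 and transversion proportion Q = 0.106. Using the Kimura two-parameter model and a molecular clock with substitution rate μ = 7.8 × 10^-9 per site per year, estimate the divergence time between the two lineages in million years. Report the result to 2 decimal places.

14.89

Under the Kimura two-parameter model, d = −½ ln(1 − 2P − Q) − ¼ ln(1 − 2Q).
1 − 2P − Q = 0.708, giving −½ ln(0.708) = 0.172656.
1 − 2Q = 0.788, giving −¼ ln(0.788) = 0.059564.
d = 0.172656 + 0.059564 = 0.232220.
Under a molecular clock d = 2μt, so t = d/(2μ) = 0.232220 / (2 × 7.8 × 10^-9) = 14.89 million years.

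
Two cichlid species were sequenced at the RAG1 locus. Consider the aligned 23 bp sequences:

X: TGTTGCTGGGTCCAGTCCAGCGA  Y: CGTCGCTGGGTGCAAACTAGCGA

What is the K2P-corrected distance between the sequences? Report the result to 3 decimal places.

0.333

Of 23 sites, 4 differences are transitions and 2 are transversions, so P = 4/23 ≈ 0.173913 and Q = 2/23 ≈ 0.086957.
Under the Kimura two-parameter model, d = −½ ln(1 − 2P − Q) − ¼ ln(1 − 2Q).
1 − 2P − Q = 0.565217, giving −½ ln(0.565217) = 0.285273.
1 − 2Q = 0.826086, giving −¼ ln(0.826086) = 0.047764.
d = 0.285273 + 0.047764 = 0.333037.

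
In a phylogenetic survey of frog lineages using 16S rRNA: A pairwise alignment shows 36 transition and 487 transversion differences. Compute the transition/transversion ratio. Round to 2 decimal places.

R = 36/487 = 0.073921… ≈ 0.07 (to 2 d.p.).

0.07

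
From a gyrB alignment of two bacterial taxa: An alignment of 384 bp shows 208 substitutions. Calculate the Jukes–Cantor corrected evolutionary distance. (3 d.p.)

0.961

p = 208/384 ≈ 0.541667.
d = −(3/4) ln(1 − 4p/3) = −0.75 ln(1 − 0.722223) = −0.75 ln(0.277777)
  = −0.75 × (-1.280937) = 0.960703 substitutions/site.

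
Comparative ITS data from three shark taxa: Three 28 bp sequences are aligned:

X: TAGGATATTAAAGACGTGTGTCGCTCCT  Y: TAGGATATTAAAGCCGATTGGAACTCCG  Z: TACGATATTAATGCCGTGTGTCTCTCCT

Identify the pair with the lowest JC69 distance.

X and Z

X–Y: 7/28 differ, p = 0.250, d = 0.304.
X–Z: 4/28 differ, p = 0.143, d = 0.158.
Y–Z: 8/28 differ, p = 0.286, d = 0.360.
The smallest distance is between X and Z.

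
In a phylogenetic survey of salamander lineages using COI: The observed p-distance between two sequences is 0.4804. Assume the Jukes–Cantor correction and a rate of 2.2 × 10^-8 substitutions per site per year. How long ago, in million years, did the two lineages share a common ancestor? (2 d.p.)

17.44

d = −(3/4) ln(1 − 4p/3) = −0.75 ln(1 − 0.640533) = −0.75 ln(0.359467)
  = −0.75 × (-1.023133) = 0.767350 substitutions/site.
Under a molecular clock d = 2μt, so t = d/(2μ) = 0.767350 / (2 × 2.2 × 10^-8) = 17.44 million years.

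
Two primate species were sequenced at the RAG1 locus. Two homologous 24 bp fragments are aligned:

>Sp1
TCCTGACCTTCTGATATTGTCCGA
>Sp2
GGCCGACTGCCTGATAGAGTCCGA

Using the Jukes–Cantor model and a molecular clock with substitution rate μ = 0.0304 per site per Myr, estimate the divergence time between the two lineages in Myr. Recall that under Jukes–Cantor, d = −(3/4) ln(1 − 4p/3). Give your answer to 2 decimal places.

The sequences differ at 8 of 24 sites (1, 2, 4, 8, 9, 10, 17, 18), so p = 8/24 ≈ 0.333333.
d = −(3/4) ln(1 − 4p/3) = −0.75 ln(1 − 0.444444) = −0.75 ln(0.555556)
  = −0.75 × (-0.587786) = 0.440840 substitutions/site.
Under a molecular clock d = 2μt, so t = d/(2μ) = 0.440840 / (2 × 0.0304) = 7.25 Myr.

7.25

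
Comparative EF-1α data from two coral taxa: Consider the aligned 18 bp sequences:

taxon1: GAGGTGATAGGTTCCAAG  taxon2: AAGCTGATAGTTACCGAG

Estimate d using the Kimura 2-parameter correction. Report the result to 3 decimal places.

0.348

Of 18 sites, 2 differences are transitions and 3 are transversions, so P = 2/18 ≈ 0.111111 and Q = 3/18 ≈ 0.166667.
Under the Kimura two-parameter model, d = −½ ln(1 − 2P − Q) − ¼ ln(1 − 2Q).
1 − 2P − Q = 0.611111, giving −½ ln(0.611111) = 0.246238.
1 − 2Q = 0.666666, giving −¼ ln(0.666666) = 0.101367.
d = 0.246238 + 0.101367 = 0.347605.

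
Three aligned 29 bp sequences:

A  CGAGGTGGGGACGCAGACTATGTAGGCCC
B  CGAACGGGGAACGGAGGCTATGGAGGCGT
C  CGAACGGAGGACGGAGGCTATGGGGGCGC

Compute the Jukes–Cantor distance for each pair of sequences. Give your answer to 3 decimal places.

d(A,B) = 0.401, d(A,C) = 0.401, d(B,C) = 0.152

A–B: 9/29 sites differ → p ≈ 0.310345, d = −0.75 ln(1 − 0.413793) = 0.400562 ≈ 0.401.
A–C: 9/29 sites differ → p ≈ 0.310345, d = −0.75 ln(1 − 0.413793) = 0.400562 ≈ 0.401.
B–C: 4/29 sites differ → p ≈ 0.137931, d = −0.75 ln(1 − 0.183908) = 0.152421 ≈ 0.152.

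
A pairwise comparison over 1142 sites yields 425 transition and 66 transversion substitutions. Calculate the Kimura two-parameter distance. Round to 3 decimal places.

0.841

P = 425/1142 ≈ 0.372154 and Q = 66/1142 ≈ 0.057793.
Under the Kimura two-parameter model, d = −½ ln(1 − 2P − Q) − ¼ ln(1 − 2Q).
1 − 2P − Q = 0.197899, giving −½ ln(0.197899) = 0.809999.
1 − 2Q = 0.884414, giving −¼ ln(0.884414) = 0.030708.
d = 0.809999 + 0.030708 = 0.840707.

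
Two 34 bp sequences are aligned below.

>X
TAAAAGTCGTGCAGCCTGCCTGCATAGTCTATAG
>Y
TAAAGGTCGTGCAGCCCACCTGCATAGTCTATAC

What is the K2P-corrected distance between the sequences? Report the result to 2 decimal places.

0.13

Of 34 sites, 3 differences are transitions and 1 are transversions, so P = 3/34 ≈ 0.088235 and Q = 1/34 ≈ 0.029412.
Under the Kimura two-parameter model, d = −½ ln(1 − 2P − Q) − ¼ ln(1 − 2Q).
1 − 2P − Q = 0.794118, giving −½ ln(0.794118) = 0.115262.
1 − 2Q = 0.941176, giving −¼ ln(0.941176) = 0.015156.
d = 0.115262 + 0.015156 = 0.130418.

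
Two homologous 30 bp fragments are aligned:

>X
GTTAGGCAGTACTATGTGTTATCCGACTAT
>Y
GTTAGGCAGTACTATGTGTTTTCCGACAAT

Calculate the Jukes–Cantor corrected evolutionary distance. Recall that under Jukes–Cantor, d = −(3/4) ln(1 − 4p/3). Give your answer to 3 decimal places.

0.070

The sequences differ at 2 of 30 sites (21, 28), so p = 2/30 ≈ 0.066667.
d = −(3/4) ln(1 − 4p/3) = −0.75 ln(1 − 0.088889) = −0.75 ln(0.911111)
  = −0.75 × (-0.093091) = 0.069818 substitutions/site.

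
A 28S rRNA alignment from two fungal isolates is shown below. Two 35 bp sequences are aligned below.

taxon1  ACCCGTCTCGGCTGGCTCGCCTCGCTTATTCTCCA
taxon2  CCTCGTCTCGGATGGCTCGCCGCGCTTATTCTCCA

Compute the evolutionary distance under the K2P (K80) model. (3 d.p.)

Of 35 sites, 1 differences are transitions and 3 are transversions, so P = 1/35 ≈ 0.028571 and Q = 3/35 ≈ 0.085714.
Under the Kimura two-parameter model, d = −½ ln(1 − 2P − Q) − ¼ ln(1 − 2Q).
1 − 2P − Q = 0.857144, giving −½ ln(0.857144) = 0.077075.
1 − 2Q = 0.828572, giving −¼ ln(0.828572) = 0.047013.
d = 0.077075 + 0.047013 = 0.124088.

0.124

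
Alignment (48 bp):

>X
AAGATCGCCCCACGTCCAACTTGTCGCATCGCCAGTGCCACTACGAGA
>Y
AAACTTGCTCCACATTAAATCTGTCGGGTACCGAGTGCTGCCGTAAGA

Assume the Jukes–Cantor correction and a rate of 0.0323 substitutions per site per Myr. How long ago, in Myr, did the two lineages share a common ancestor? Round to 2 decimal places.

The sequences differ at 20 of 48 sites, so p = 20/48 ≈ 0.416667.
d = −(3/4) ln(1 − 4p/3) = −0.75 ln(1 − 0.555556) = −0.75 ln(0.444444)
  = −0.75 × (-0.810931) = 0.608198 substitutions/site.
Under a molecular clock d = 2μt, so t = d/(2μ) = 0.608198 / (2 × 0.0323) = 9.41 Myr.

9.41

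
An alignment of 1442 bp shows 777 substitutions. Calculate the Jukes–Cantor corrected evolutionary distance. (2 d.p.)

0.95

p = 777/1442 ≈ 0.538835.
d = −(3/4) ln(1 − 4p/3) = −0.75 ln(1 − 0.718447) = −0.75 ln(0.281553)
  = −0.75 × (-1.267435) = 0.950576 substitutions/site.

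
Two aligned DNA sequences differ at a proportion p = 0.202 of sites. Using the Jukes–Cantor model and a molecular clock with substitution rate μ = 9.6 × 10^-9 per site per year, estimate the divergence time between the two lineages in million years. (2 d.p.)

12.26

d = −(3/4) ln(1 − 4p/3) = −0.75 ln(1 − 0.269333) = −0.75 ln(0.730667)
  = −0.75 × (-0.313797) = 0.235348 substitutions/site.
Under a molecular clock d = 2μt, so t = d/(2μ) = 0.235348 / (2 × 9.6 × 10^-9) = 12.26 million years.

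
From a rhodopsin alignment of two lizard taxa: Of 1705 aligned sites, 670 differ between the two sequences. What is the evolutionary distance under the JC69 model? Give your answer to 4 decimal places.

0.5567

p = 670/1705 ≈ 0.392962.
d = −(3/4) ln(1 − 4p/3) = −0.75 ln(1 − 0.523949) = −0.75 ln(0.476051)
  = −0.75 × (-0.742230) = 0.556673 substitutions/site.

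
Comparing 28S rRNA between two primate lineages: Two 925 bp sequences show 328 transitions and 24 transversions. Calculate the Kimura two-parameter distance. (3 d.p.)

P = 328/925 ≈ 0.354595 and Q = 24/925 ≈ 0.025946.
Under the Kimura two-parameter model, d = −½ ln(1 − 2P − Q) − ¼ ln(1 − 2Q).
1 − 2P − Q = 0.264864, giving −½ ln(0.264864) = 0.664269.
1 − 2Q = 0.948108, giving −¼ ln(0.948108) = 0.013322.
d = 0.664269 + 0.013322 = 0.677591.

0.678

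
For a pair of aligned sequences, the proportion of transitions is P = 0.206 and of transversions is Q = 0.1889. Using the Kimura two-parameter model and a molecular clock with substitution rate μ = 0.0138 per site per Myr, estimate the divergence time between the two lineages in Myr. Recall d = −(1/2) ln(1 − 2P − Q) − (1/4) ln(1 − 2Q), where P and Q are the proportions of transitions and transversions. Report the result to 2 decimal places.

20.94

Under the Kimura two-parameter model, d = −½ ln(1 − 2P − Q) − ¼ ln(1 − 2Q).
1 − 2P − Q = 0.3991, giving −½ ln(0.3991) = 0.459272.
1 − 2Q = 0.6222, giving −¼ ln(0.6222) = 0.118623.
d = 0.459272 + 0.118623 = 0.577895.
Under a molecular clock d = 2μt, so t = d/(2μ) = 0.577895 / (2 × 0.0138) = 20.94 Myr.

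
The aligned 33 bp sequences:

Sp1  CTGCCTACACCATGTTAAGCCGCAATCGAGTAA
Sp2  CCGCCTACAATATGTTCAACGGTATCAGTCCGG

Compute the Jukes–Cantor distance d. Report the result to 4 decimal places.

0.6987

The sequences differ at 15 of 33 sites, so p = 15/33 ≈ 0.454545.
d = −(3/4) ln(1 − 4p/3) = −0.75 ln(1 − 0.60606) = −0.75 ln(0.39394)
  = −0.75 × (-0.931557) = 0.698668 substitutions/site.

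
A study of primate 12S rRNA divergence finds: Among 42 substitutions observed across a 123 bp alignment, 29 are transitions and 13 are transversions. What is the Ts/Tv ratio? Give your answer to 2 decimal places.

R = 29/13 = 2.230769… ≈ 2.23 (to 2 d.p.).

2.23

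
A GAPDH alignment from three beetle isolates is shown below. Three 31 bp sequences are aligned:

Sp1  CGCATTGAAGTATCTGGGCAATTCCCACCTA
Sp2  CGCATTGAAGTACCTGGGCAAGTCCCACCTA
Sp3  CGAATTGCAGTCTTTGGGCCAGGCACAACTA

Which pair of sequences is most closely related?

Sp1 and Sp2

Sp1–Sp2: 2/31 differ, p = 0.065, d = 0.067.
Sp1–Sp3: 9/31 differ, p = 0.290, d = 0.367.
Sp2–Sp3: 9/31 differ, p = 0.290, d = 0.367.
The smallest distance is between Sp1 and Sp2.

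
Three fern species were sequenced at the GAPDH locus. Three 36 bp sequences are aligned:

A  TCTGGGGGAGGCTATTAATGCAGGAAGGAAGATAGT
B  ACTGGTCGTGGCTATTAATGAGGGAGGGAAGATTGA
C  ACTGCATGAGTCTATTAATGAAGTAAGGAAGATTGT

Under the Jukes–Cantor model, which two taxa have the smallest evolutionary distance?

A and C

A–B: 9/36 differ, p = 0.250, d = 0.304.
A–C: 8/36 differ, p = 0.222, d = 0.264.
B–C: 9/36 differ, p = 0.250, d = 0.304.
The smallest distance is between A and C.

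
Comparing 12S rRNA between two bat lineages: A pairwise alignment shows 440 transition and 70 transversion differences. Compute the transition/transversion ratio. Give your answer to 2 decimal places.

R = 440/70 = 6.285714… ≈ 6.29 (to 2 d.p.).

6.29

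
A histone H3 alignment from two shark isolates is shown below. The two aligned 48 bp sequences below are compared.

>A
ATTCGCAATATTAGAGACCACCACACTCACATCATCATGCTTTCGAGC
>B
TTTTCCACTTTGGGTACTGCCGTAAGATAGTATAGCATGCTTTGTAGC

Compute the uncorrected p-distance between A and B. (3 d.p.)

0.542

The sequences differ at 26 of 48 positions.
p = 26/48 = 0.541666… ≈ 0.542 (to 3 d.p.).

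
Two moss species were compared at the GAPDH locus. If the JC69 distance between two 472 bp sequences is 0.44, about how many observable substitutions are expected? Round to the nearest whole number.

Invert JC69: p = (3/4)(1 − e^(−4d/3)) = 0.75 × (1 − e^(-0.586667)) = 0.75 × (1 − 0.556178) = 0.332867.
Expected differing sites = pL ≈ 0.332867 × 472 = 157.113224 ≈ 157.

157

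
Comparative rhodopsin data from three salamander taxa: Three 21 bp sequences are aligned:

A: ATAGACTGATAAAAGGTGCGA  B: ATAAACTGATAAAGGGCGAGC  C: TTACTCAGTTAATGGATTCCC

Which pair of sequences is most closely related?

A and B

A–B: 5/21 differ, p = 0.238, d = 0.286.
A–C: 11/21 differ, p = 0.524, d = 0.899.
B–C: 11/21 differ, p = 0.524, d = 0.899.
The smallest distance is between A and B.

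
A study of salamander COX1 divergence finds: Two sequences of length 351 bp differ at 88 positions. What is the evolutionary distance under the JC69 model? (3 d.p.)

p = 88/351 ≈ 0.250712.
d = −(3/4) ln(1 − 4p/3) = −0.75 ln(1 − 0.334283) = −0.75 ln(0.665717)
  = −0.75 × (-0.406891) = 0.305168 substitutions/site.

0.305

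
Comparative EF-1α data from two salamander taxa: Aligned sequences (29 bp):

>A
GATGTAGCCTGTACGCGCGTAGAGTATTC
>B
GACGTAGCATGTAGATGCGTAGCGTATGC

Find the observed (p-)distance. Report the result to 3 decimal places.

The sequences differ at 7 of 29 positions (sites 3, 9, 14, 15, 16, 23, 28).
p = 7/29 = 0.241379… ≈ 0.241 (to 3 d.p.).

0.241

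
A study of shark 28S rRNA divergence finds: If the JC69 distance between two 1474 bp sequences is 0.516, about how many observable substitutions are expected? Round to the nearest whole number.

Invert JC69: p = (3/4)(1 − e^(−4d/3)) = 0.75 × (1 − e^(-0.688)) = 0.75 × (1 − 0.502580) = 0.373065.
Expected differing sites = pL ≈ 0.373065 × 1474 = 549.89781 ≈ 550.

550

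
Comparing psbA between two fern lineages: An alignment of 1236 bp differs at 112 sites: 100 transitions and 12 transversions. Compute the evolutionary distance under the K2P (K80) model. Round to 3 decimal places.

P = 100/1236 ≈ 0.080906 and Q = 12/1236 ≈ 0.009709.
Under the Kimura two-parameter model, d = −½ ln(1 − 2P − Q) − ¼ ln(1 − 2Q).
1 − 2P − Q = 0.828479, giving −½ ln(0.828479) = 0.094082.
1 − 2Q = 0.980582, giving −¼ ln(0.980582) = 0.004902.
d = 0.094082 + 0.004902 = 0.098984.

0.099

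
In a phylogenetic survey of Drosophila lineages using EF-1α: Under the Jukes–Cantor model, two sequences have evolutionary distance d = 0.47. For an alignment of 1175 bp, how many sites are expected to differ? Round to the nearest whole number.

410

Invert JC69: p = (3/4)(1 − e^(−4d/3)) = 0.75 × (1 − e^(-0.626667)) = 0.75 × (1 − 0.534370) = 0.349223.
Expected differing sites = pL ≈ 0.349223 × 1175 = 410.337025 ≈ 410.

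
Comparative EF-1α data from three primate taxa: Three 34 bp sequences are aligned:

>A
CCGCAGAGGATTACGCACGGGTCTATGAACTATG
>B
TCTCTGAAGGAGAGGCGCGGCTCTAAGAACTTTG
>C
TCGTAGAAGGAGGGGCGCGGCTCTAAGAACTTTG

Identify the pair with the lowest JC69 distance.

B and C

A–B: 12/34 differ, p = 0.353, d = 0.477.
A–C: 12/34 differ, p = 0.353, d = 0.477.
B–C: 4/34 differ, p = 0.118, d = 0.128.
The smallest distance is between B and C.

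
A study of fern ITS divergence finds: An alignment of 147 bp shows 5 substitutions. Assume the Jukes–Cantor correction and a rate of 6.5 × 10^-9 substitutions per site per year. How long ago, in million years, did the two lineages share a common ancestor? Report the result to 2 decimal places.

2.68

p = 5/147 ≈ 0.034014.
d = −(3/4) ln(1 − 4p/3) = −0.75 ln(1 − 0.045352) = −0.75 ln(0.954648)
  = −0.75 × (-0.046413) = 0.034810 substitutions/site.
Under a molecular clock d = 2μt, so t = d/(2μ) = 0.034810 / (2 × 6.5 × 10^-9) = 2.68 million years.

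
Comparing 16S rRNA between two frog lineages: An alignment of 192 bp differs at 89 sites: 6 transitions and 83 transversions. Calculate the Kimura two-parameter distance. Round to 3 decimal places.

P = 6/192 = 0.03125 and Q = 83/192 ≈ 0.432292.
Under the Kimura two-parameter model, d = −½ ln(1 − 2P − Q) − ¼ ln(1 − 2Q).
1 − 2P − Q = 0.505208, giving −½ ln(0.505208) = 0.341393.
1 − 2Q = 0.135416, giving −¼ ln(0.135416) = 0.499851.
d = 0.341393 + 0.499851 = 0.841244.

0.841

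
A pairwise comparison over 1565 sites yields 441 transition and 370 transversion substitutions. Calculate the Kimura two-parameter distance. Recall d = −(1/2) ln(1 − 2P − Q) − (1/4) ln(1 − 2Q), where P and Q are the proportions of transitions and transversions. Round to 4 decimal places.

0.9648

P = 441/1565 ≈ 0.281789 and Q = 370/1565 ≈ 0.236422.
Under the Kimura two-parameter model, d = −½ ln(1 − 2P − Q) − ¼ ln(1 − 2Q).
1 − 2P − Q = 0.2, giving −½ ln(0.2) = 0.804719.
1 − 2Q = 0.527156, giving −¼ ln(0.527156) = 0.160065.
d = 0.804719 + 0.160065 = 0.964784.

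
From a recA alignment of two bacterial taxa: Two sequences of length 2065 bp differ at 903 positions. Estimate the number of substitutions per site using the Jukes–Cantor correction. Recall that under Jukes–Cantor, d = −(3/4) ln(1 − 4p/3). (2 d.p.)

p = 903/2065 ≈ 0.437288.
d = −(3/4) ln(1 − 4p/3) = −0.75 ln(1 − 0.583051) = −0.75 ln(0.416949)
  = −0.75 × (-0.874791) = 0.656093 substitutions/site.

0.66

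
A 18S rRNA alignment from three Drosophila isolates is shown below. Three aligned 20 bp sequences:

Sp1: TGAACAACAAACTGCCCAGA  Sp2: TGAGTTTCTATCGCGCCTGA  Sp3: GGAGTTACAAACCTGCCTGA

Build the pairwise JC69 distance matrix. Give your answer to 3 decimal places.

Sp1–Sp2: 10/20 sites differ → p = 0.5, d = −0.75 ln(1 − 0.666667) = 0.823960 ≈ 0.824.
Sp1–Sp3: 8/20 sites differ → p = 0.4, d = −0.75 ln(1 − 0.533333) = 0.571605 ≈ 0.572.
Sp2–Sp3: 6/20 sites differ → p = 0.3, d = −0.75 ln(1 − 0.4) = 0.383119 ≈ 0.383.

d(Sp1,Sp2) = 0.824, d(Sp1,Sp3) = 0.572, d(Sp2,Sp3) = 0.383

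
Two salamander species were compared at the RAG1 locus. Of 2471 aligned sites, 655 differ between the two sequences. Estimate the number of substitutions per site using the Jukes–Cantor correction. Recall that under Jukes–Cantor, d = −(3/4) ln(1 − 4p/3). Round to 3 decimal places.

p = 655/2471 ≈ 0.265075.
d = −(3/4) ln(1 − 4p/3) = −0.75 ln(1 − 0.353433) = −0.75 ln(0.646567)
  = −0.75 × (-0.436078) = 0.327059 substitutions/site.

0.327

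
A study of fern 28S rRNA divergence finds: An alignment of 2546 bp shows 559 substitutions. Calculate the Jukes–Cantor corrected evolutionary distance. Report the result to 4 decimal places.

0.2598

p = 559/2546 ≈ 0.21956.
d = −(3/4) ln(1 − 4p/3) = −0.75 ln(1 − 0.292747) = −0.75 ln(0.707253)
  = −0.75 × (-0.346367) = 0.259775 substitutions/site.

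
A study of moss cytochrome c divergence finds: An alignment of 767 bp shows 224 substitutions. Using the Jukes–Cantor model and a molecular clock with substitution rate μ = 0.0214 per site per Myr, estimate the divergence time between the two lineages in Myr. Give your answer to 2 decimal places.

p = 224/767 ≈ 0.292047.
d = −(3/4) ln(1 − 4p/3) = −0.75 ln(1 − 0.389396) = −0.75 ln(0.610604)
  = −0.75 × (-0.493307) = 0.369980 substitutions/site.
Under a molecular clock d = 2μt, so t = d/(2μ) = 0.369980 / (2 × 0.0214) = 8.64 Myr.

8.64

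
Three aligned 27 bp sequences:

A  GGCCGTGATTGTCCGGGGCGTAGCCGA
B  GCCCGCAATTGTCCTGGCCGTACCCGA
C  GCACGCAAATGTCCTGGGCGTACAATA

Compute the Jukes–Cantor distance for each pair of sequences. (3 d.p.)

A–B: 6/27 sites differ → p ≈ 0.222222, d = −0.75 ln(1 − 0.296296) = 0.263548 ≈ 0.264.
A–C: 10/27 sites differ → p ≈ 0.37037, d = −0.75 ln(1 − 0.493827) = 0.510658 ≈ 0.511.
B–C: 6/27 sites differ → p ≈ 0.222222, d = −0.75 ln(1 − 0.296296) = 0.263548 ≈ 0.264.

d(A,B) = 0.264, d(A,C) = 0.511, d(B,C) = 0.264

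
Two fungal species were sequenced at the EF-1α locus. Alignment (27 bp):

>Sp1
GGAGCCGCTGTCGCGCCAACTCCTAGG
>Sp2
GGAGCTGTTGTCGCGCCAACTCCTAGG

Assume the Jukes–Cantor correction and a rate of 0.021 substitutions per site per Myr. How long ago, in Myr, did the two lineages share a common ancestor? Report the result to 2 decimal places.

The sequences differ at 2 of 27 sites (6, 8), so p = 2/27 ≈ 0.074074.
d = −(3/4) ln(1 − 4p/3) = −0.75 ln(1 − 0.098765) = −0.75 ln(0.901235)
  = −0.75 × (-0.103989) = 0.077992 substitutions/site.
Under a molecular clock d = 2μt, so t = d/(2μ) = 0.077992 / (2 × 0.021) = 1.86 Myr.

1.86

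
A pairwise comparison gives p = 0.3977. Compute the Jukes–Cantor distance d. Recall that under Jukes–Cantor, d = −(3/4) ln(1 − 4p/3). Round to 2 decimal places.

d = −(3/4) ln(1 − 4p/3) = −0.75 ln(1 − 0.530267) = −0.75 ln(0.469733)
  = −0.75 × (-0.755591) = 0.566693 substitutions/site.

0.57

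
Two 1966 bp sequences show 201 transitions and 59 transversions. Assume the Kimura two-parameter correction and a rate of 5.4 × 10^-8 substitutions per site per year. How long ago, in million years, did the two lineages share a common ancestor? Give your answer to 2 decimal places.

1.38

P = 201/1966 ≈ 0.102238 and Q = 59/1966 ≈ 0.03001.
Under the Kimura two-parameter model, d = −½ ln(1 − 2P − Q) − ¼ ln(1 − 2Q).
1 − 2P − Q = 0.765514, giving −½ ln(0.765514) = 0.133604.
1 − 2Q = 0.93998, giving −¼ ln(0.93998) = 0.015474.
d = 0.133604 + 0.015474 = 0.149078.
Under a molecular clock d = 2μt, so t = d/(2μ) = 0.149078 / (2 × 5.4 × 10^-8) = 1.38 million years.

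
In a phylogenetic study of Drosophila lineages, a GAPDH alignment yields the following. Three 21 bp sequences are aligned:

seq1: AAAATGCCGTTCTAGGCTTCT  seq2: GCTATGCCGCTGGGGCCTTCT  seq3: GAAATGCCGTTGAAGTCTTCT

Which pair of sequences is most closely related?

seq1–seq2: 8/21 differ, p = 0.381, d = 0.532.
seq1–seq3: 4/21 differ, p = 0.190, d = 0.220.
seq2–seq3: 6/21 differ, p = 0.286, d = 0.360.
The smallest distance is between seq1 and seq3.

seq1 and seq3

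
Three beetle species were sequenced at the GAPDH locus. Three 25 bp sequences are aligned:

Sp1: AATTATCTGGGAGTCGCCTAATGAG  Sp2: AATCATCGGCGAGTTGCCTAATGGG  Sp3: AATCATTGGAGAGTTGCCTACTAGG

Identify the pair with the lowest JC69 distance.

Sp1–Sp2: 5/25 differ, p = 0.200, d = 0.233.
Sp1–Sp3: 8/25 differ, p = 0.320, d = 0.417.
Sp2–Sp3: 4/25 differ, p = 0.160, d = 0.180.
The smallest distance is between Sp2 and Sp3.

Sp2 and Sp3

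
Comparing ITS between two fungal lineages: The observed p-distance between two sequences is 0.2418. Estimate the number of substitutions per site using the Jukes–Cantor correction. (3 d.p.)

d = −(3/4) ln(1 − 4p/3) = −0.75 ln(1 − 0.3224) = −0.75 ln(0.6776)
  = −0.75 × (-0.389198) = 0.291899 substitutions/site.

0.292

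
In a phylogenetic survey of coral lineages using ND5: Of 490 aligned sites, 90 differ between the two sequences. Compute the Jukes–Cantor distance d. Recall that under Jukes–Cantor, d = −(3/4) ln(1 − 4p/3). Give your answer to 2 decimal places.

p = 90/490 ≈ 0.183673.
d = −(3/4) ln(1 − 4p/3) = −0.75 ln(1 − 0.244897) = −0.75 ln(0.755103)
  = −0.75 × (-0.280901) = 0.210676 substitutions/site.

0.21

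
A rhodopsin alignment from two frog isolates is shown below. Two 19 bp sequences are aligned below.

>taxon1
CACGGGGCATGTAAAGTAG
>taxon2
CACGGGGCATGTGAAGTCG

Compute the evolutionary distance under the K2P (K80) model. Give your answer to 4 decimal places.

Of 19 sites, 1 differences are transitions and 1 are transversions, so P = 1/19 ≈ 0.052632 and Q = 1/19 ≈ 0.052632.
Under the Kimura two-parameter model, d = −½ ln(1 − 2P − Q) − ¼ ln(1 − 2Q).
1 − 2P − Q = 0.842104, giving −½ ln(0.842104) = 0.085926.
1 − 2Q = 0.894736, giving −¼ ln(0.894736) = 0.027807.
d = 0.085926 + 0.027807 = 0.113733.

0.1137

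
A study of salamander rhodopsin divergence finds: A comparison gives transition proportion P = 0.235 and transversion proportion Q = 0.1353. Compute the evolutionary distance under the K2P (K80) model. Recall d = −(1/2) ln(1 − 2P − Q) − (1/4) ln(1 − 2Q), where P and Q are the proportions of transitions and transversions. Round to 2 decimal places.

Under the Kimura two-parameter model, d = −½ ln(1 − 2P − Q) − ¼ ln(1 − 2Q).
1 − 2P − Q = 0.3947, giving −½ ln(0.3947) = 0.464815.
1 − 2Q = 0.7294, giving −¼ ln(0.7294) = 0.078883.
d = 0.464815 + 0.078883 = 0.543698.

0.54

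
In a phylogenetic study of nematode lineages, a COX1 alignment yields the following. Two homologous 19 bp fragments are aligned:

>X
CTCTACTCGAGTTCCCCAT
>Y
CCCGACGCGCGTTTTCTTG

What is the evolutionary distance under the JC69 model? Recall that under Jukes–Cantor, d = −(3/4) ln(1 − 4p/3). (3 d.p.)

0.749

The sequences differ at 9 of 19 sites (2, 4, 7, 10, 14, 15, 17, 18, 19), so p = 9/19 ≈ 0.473684.
d = −(3/4) ln(1 − 4p/3) = −0.75 ln(1 − 0.631579) = −0.75 ln(0.368421)
  = −0.75 × (-0.998529) = 0.748897 substitutions/site.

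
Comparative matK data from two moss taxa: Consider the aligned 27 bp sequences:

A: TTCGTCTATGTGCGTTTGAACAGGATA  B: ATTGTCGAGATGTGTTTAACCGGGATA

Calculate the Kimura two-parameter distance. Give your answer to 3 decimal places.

Of 27 sites, 5 differences are transitions and 4 are transversions, so P = 5/27 ≈ 0.185185 and Q = 4/27 ≈ 0.148148.
Under the Kimura two-parameter model, d = −½ ln(1 − 2P − Q) − ¼ ln(1 − 2Q).
1 − 2P − Q = 0.481482, giving −½ ln(0.481482) = 0.365443.
1 − 2Q = 0.703704, giving −¼ ln(0.703704) = 0.087849.
d = 0.365443 + 0.087849 = 0.453292.

0.453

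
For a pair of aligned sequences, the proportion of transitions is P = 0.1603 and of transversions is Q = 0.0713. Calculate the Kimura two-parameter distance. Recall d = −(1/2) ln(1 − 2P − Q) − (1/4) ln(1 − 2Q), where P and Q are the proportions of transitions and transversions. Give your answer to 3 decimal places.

0.287

Under the Kimura two-parameter model, d = −½ ln(1 − 2P − Q) − ¼ ln(1 − 2Q).
1 − 2P − Q = 0.6081, giving −½ ln(0.6081) = 0.248708.
1 − 2Q = 0.8574, giving −¼ ln(0.8574) = 0.038463.
d = 0.248708 + 0.038463 = 0.287171.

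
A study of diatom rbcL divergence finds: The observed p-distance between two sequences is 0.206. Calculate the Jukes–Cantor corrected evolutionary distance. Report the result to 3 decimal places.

0.241

d = −(3/4) ln(1 − 4p/3) = −0.75 ln(1 − 0.274667) = −0.75 ln(0.725333)
  = −0.75 × (-0.321124) = 0.240843 substitutions/site.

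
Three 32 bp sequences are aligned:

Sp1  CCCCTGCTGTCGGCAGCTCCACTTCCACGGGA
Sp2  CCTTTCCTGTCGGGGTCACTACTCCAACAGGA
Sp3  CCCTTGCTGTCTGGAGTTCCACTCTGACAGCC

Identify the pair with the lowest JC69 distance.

Sp1–Sp2: 11/32 differ, p = 0.344, d = 0.460.
Sp1–Sp3: 10/32 differ, p = 0.313, d = 0.404.
Sp2–Sp3: 12/32 differ, p = 0.375, d = 0.520.
The smallest distance is between Sp1 and Sp3.

Sp1 and Sp3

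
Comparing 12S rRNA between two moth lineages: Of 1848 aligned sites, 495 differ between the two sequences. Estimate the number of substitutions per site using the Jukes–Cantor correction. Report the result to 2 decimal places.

p = 495/1848 ≈ 0.267857.
d = −(3/4) ln(1 − 4p/3) = −0.75 ln(1 − 0.357143) = −0.75 ln(0.642857)
  = −0.75 × (-0.441833) = 0.331375 substitutions/site.

0.33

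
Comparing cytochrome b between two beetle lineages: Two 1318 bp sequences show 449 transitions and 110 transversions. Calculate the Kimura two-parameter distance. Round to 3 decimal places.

0.769

P = 449/1318 ≈ 0.340668 and Q = 110/1318 ≈ 0.08346.
Under the Kimura two-parameter model, d = −½ ln(1 − 2P − Q) − ¼ ln(1 − 2Q).
1 − 2P − Q = 0.235204, giving −½ ln(0.235204) = 0.723651.
1 − 2Q = 0.83308, giving −¼ ln(0.83308) = 0.045656.
d = 0.723651 + 0.045656 = 0.769307.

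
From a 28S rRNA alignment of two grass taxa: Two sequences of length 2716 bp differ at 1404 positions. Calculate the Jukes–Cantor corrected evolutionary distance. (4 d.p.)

p = 1404/2716 ≈ 0.516937.
d = −(3/4) ln(1 − 4p/3) = −0.75 ln(1 − 0.689249) = −0.75 ln(0.310751)
  = −0.75 × (-1.168763) = 0.876572 substitutions/site.

0.8766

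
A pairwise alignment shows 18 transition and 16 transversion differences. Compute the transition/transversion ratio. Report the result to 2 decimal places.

1.13

R = 18/16 = 1.125 ≈ 1.13 (to 2 d.p.).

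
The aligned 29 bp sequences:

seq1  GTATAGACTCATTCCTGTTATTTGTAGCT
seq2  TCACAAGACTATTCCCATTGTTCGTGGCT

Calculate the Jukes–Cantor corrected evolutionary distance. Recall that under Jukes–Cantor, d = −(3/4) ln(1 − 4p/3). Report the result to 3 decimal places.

0.683

The sequences differ at 13 of 29 sites, so p = 13/29 ≈ 0.448276.
d = −(3/4) ln(1 − 4p/3) = −0.75 ln(1 − 0.597701) = −0.75 ln(0.402299)
  = −0.75 × (-0.910560) = 0.682920 substitutions/site.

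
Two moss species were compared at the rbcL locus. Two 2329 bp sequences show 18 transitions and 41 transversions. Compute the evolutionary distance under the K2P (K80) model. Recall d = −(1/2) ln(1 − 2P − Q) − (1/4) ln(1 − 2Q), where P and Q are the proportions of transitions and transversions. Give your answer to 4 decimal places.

0.0258

P = 18/2329 ≈ 0.007729 and Q = 41/2329 ≈ 0.017604.
Under the Kimura two-parameter model, d = −½ ln(1 − 2P − Q) − ¼ ln(1 − 2Q).
1 − 2P − Q = 0.966938, giving −½ ln(0.966938) = 0.016810.
1 − 2Q = 0.964792, giving −¼ ln(0.964792) = 0.008961.
d = 0.016810 + 0.008961 = 0.025771.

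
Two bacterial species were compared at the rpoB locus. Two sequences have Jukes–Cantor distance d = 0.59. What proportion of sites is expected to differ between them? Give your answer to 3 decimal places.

p = (3/4)(1 − e^(−4d/3)) = 0.75 × (1 − e^(-0.786667)) = 0.75 × (1 − 0.455360) = 0.408480.

0.408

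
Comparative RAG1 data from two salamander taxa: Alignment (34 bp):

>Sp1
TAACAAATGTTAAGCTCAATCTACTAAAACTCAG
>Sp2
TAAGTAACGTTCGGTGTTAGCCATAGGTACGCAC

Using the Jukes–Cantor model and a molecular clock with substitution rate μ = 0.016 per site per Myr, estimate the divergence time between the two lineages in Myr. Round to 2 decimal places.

28.68

The sequences differ at 18 of 34 sites, so p = 18/34 ≈ 0.529412.
d = −(3/4) ln(1 − 4p/3) = −0.75 ln(1 − 0.705883) = −0.75 ln(0.294117)
  = −0.75 × (-1.223778) = 0.917834 substitutions/site.
Under a molecular clock d = 2μt, so t = d/(2μ) = 0.917834 / (2 × 0.016) = 28.68 Myr.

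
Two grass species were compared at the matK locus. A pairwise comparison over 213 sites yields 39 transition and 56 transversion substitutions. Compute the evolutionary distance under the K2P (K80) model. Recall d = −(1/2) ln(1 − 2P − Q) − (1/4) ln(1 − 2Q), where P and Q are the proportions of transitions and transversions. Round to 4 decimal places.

0.6825

P = 39/213 ≈ 0.183099 and Q = 56/213 ≈ 0.262911.
Under the Kimura two-parameter model, d = −½ ln(1 − 2P − Q) − ¼ ln(1 − 2Q).
1 − 2P − Q = 0.370891, giving −½ ln(0.370891) = 0.495924.
1 − 2Q = 0.474178, giving −¼ ln(0.474178) = 0.186543.
d = 0.495924 + 0.186543 = 0.682467.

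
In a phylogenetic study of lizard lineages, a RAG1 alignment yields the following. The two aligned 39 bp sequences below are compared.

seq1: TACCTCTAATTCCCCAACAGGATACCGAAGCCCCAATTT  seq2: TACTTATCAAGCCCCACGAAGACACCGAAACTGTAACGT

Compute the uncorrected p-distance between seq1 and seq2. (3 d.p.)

0.385

The sequences differ at 15 of 39 positions.
p = 15/39 = 0.384615… ≈ 0.385 (to 3 d.p.).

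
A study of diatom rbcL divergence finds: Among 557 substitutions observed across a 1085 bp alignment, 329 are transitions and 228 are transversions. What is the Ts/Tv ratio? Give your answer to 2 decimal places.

R = 329/228 = 1.442982… ≈ 1.44 (to 2 d.p.).

1.44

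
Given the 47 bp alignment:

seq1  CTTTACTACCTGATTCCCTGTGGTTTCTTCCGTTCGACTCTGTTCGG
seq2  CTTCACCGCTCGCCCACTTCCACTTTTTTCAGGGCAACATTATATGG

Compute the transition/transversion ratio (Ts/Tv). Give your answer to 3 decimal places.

Transitions are A↔G and C↔T; transversions are all other mismatches.
Transitions: 15. Transversions: 9.
R = 15/9 = 1.666666… ≈ 1.667 (to 3 d.p.).

1.667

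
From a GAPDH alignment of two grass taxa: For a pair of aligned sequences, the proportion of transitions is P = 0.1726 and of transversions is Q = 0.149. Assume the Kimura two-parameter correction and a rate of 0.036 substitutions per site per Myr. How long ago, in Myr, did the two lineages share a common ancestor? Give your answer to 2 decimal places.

Under the Kimura two-parameter model, d = −½ ln(1 − 2P − Q) − ¼ ln(1 − 2Q).
1 − 2P − Q = 0.5058, giving −½ ln(0.5058) = 0.340807.
1 − 2Q = 0.702, giving −¼ ln(0.702) = 0.088455.
d = 0.340807 + 0.088455 = 0.429262.
Under a molecular clock d = 2μt, so t = d/(2μ) = 0.429262 / (2 × 0.036) = 5.96 Myr.

5.96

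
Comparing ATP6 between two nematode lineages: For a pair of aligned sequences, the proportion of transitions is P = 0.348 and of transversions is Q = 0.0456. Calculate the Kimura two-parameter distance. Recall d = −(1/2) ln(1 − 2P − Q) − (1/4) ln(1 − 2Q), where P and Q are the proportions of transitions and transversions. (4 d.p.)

Under the Kimura two-parameter model, d = −½ ln(1 − 2P − Q) − ¼ ln(1 − 2Q).
1 − 2P − Q = 0.2584, giving −½ ln(0.2584) = 0.676623.
1 − 2Q = 0.9088, giving −¼ ln(0.9088) = 0.023908.
d = 0.676623 + 0.023908 = 0.700531.

0.7005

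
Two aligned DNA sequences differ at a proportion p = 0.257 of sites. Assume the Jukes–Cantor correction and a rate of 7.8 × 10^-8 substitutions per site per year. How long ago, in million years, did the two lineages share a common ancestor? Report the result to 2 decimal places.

d = −(3/4) ln(1 − 4p/3) = −0.75 ln(1 − 0.342667) = −0.75 ln(0.657333)
  = −0.75 × (-0.419565) = 0.314674 substitutions/site.
Under a molecular clock d = 2μt, so t = d/(2μ) = 0.314674 / (2 × 7.8 × 10^-8) = 2.02 million years.

2.02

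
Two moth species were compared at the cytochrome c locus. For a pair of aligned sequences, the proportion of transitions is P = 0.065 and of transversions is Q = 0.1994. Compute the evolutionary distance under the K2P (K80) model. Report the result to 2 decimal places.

0.33

Under the Kimura two-parameter model, d = −½ ln(1 − 2P − Q) − ¼ ln(1 − 2Q).
1 − 2P − Q = 0.6706, giving −½ ln(0.6706) = 0.199791.
1 − 2Q = 0.6012, giving −¼ ln(0.6012) = 0.127207.
d = 0.199791 + 0.127207 = 0.326998.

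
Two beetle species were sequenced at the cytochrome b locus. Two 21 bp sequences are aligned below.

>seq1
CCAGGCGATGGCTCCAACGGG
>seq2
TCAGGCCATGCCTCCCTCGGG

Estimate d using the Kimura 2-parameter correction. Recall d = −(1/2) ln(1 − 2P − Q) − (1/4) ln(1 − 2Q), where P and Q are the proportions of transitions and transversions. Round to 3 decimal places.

Of 21 sites, 1 differences are transitions and 4 are transversions, so P = 1/21 ≈ 0.047619 and Q = 4/21 ≈ 0.190476.
Under the Kimura two-parameter model, d = −½ ln(1 − 2P − Q) − ¼ ln(1 − 2Q).
1 − 2P − Q = 0.714286, giving −½ ln(0.714286) = 0.168236.
1 − 2Q = 0.619048, giving −¼ ln(0.619048) = 0.119893.
d = 0.168236 + 0.119893 = 0.288129.

0.288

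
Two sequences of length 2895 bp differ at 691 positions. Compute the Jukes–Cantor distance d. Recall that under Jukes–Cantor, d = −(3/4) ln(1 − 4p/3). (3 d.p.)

p = 691/2895 ≈ 0.238687.
d = −(3/4) ln(1 − 4p/3) = −0.75 ln(1 − 0.318249) = −0.75 ln(0.681751)
  = −0.75 × (-0.383091) = 0.287318 substitutions/site.

0.287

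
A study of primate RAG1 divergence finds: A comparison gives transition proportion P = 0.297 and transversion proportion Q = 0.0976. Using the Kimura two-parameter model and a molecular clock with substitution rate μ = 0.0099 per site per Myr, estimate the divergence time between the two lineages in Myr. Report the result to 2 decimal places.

32.45

Under the Kimura two-parameter model, d = −½ ln(1 − 2P − Q) − ¼ ln(1 − 2Q).
1 − 2P − Q = 0.3084, giving −½ ln(0.3084) = 0.588179.
1 − 2Q = 0.8048, giving −¼ ln(0.8048) = 0.054290.
d = 0.588179 + 0.054290 = 0.642469.
Under a molecular clock d = 2μt, so t = d/(2μ) = 0.642469 / (2 × 0.0099) = 32.45 Myr.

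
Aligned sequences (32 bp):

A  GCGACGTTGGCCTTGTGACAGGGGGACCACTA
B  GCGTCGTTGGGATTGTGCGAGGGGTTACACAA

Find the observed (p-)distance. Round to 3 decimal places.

0.281

The sequences differ at 9 of 32 positions (sites 4, 11, 12, 18, 19, 25, 26, 27, 31).
p = 9/32 = 0.28125 ≈ 0.281 (to 3 d.p.).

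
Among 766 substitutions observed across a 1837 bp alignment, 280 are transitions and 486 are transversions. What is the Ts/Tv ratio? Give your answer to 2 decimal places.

0.58

R = 280/486 = 0.576131… ≈ 0.58 (to 2 d.p.).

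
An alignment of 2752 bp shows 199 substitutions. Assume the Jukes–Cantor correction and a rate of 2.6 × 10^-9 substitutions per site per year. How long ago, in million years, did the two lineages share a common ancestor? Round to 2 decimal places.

p = 199/2752 ≈ 0.072311.
d = −(3/4) ln(1 − 4p/3) = −0.75 ln(1 − 0.096415) = −0.75 ln(0.903585)
  = −0.75 × (-0.101385) = 0.076039 substitutions/site.
Under a molecular clock d = 2μt, so t = d/(2μ) = 0.076039 / (2 × 2.6 × 10^-9) = 14.62 million years.

14.62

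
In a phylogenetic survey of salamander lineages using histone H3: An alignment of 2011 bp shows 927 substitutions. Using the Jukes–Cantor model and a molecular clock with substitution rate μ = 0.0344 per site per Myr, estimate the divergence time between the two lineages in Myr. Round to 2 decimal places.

10.39

p = 927/2011 ≈ 0.460965.
d = −(3/4) ln(1 − 4p/3) = −0.75 ln(1 − 0.61462) = −0.75 ln(0.38538)
  = −0.75 × (-0.953525) = 0.715144 substitutions/site.
Under a molecular clock d = 2μt, so t = d/(2μ) = 0.715144 / (2 × 0.0344) = 10.39 Myr.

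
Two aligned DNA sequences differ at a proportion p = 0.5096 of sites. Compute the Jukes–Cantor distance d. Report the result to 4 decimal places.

d = −(3/4) ln(1 − 4p/3) = −0.75 ln(1 − 0.679467) = −0.75 ln(0.320533)
  = −0.75 × (-1.137770) = 0.853328 substitutions/site.

0.8533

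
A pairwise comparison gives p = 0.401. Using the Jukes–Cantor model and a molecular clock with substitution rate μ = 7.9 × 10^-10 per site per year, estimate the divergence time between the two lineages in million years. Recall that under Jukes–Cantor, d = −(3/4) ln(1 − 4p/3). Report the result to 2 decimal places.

d = −(3/4) ln(1 − 4p/3) = −0.75 ln(1 − 0.534667) = −0.75 ln(0.465333)
  = −0.75 × (-0.765002) = 0.573752 substitutions/site.
Under a molecular clock d = 2μt, so t = d/(2μ) = 0.573752 / (2 × 7.9 × 10^-10) = 363.13 million years.

363.13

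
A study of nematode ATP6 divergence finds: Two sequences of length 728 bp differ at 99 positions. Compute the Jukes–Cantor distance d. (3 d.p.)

0.150

p = 99/728 ≈ 0.135989.
d = −(3/4) ln(1 − 4p/3) = −0.75 ln(1 − 0.181319) = −0.75 ln(0.818681)
  = −0.75 × (-0.200061) = 0.150046 substitutions/site.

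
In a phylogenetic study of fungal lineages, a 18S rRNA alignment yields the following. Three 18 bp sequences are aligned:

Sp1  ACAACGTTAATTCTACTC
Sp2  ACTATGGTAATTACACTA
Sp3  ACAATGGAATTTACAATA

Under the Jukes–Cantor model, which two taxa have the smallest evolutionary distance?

Sp2 and Sp3

Sp1–Sp2: 6/18 differ, p = 0.333, d = 0.441.
Sp1–Sp3: 8/18 differ, p = 0.444, d = 0.673.
Sp2–Sp3: 4/18 differ, p = 0.222, d = 0.264.
The smallest distance is between Sp2 and Sp3.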